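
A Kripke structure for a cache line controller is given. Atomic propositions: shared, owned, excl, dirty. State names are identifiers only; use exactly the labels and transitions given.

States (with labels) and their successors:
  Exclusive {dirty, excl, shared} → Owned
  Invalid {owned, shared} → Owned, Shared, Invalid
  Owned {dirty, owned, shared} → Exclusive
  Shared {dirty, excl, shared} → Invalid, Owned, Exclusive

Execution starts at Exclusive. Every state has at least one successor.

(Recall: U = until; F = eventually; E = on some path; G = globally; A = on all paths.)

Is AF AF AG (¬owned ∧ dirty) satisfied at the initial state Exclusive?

Violated

States satisfying AF AG (¬owned ∧ dirty): ∅.
States satisfying AF AF AG (¬owned ∧ dirty): ∅.
There is a path from Exclusive along which AF AG (¬owned ∧ dirty) never holds.
Exclusive ∉ Sat(AF AF AG (¬owned ∧ dirty)).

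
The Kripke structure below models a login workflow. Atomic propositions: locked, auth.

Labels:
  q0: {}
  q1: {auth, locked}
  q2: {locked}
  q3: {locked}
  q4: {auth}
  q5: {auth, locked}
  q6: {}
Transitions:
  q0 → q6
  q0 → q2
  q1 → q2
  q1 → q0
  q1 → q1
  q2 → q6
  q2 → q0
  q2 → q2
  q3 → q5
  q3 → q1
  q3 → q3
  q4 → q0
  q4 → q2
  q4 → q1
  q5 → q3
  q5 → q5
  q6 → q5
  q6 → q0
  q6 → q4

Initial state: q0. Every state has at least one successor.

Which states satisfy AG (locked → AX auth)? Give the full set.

States satisfying locked → AX auth: {q0, q4, q6}.
States satisfying AG (locked → AX auth): ∅.

none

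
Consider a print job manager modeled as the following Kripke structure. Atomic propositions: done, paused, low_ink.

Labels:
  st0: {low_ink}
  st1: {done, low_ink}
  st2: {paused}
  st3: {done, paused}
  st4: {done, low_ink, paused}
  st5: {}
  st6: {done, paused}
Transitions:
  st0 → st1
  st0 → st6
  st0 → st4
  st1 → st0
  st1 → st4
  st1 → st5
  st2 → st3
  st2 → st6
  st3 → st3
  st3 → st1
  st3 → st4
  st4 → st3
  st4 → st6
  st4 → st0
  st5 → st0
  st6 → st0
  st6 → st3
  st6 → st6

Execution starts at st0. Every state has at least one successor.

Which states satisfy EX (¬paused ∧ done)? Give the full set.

States satisfying ¬paused ∧ done: {st1}.
States satisfying EX (¬paused ∧ done): {st0, st3}.

{st0, st3}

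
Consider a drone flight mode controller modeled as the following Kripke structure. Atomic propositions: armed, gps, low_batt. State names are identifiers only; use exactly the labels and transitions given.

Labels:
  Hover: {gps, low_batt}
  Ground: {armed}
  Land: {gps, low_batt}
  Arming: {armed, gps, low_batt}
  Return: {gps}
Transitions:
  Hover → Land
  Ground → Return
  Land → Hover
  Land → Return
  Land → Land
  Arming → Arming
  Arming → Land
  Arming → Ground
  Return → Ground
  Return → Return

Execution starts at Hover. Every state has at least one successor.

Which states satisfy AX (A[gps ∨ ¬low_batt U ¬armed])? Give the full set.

States satisfying A[gps ∨ ¬low_batt U ¬armed]: {Hover, Ground, Land, Return}.
States satisfying AX (A[gps ∨ ¬low_batt U ¬armed]): {Hover, Ground, Land, Return}.

{Hover, Ground, Land, Return}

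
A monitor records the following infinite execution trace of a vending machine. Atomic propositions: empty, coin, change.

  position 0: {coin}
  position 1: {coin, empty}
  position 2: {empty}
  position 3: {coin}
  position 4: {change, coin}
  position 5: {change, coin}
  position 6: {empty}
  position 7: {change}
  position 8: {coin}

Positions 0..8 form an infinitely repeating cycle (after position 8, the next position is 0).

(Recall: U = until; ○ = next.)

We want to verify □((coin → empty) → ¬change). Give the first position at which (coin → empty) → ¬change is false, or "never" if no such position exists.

7

Check (coin → empty) → ¬change at each position in order: 0 ✓, 1 ✓, 2 ✓, 3 ✓, 4 ✓, 5 ✓, 6 ✓.
At position 7 the labels are {change}, so (coin → empty) → ¬change is false there. This is the first violation.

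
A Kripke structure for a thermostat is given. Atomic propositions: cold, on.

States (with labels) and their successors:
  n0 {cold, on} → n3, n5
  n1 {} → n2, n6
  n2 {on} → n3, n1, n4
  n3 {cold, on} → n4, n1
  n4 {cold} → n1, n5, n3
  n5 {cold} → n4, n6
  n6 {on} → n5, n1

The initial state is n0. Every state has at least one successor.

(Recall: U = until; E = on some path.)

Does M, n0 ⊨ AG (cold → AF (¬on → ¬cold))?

States satisfying cold → AF (¬on → ¬cold): {n0, n1, n2, n3, n6}.
States satisfying AG (cold → AF (¬on → ¬cold)): ∅.
n4 is reachable from n0 and violates cold → AF (¬on → ¬cold), so AG fails at n0.
n0 ∉ Sat(AG (cold → AF (¬on → ¬cold))).

Violated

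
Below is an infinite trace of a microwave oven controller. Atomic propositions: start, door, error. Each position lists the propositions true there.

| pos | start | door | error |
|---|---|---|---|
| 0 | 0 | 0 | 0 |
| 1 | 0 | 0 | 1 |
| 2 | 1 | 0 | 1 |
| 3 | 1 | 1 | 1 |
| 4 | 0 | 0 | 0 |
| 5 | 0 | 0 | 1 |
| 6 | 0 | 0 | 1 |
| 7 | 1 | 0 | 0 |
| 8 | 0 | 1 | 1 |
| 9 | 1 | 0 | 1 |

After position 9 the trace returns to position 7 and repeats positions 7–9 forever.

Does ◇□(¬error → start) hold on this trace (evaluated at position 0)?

□(¬error → start) holds at position 5, which is reachable from 0, so ◇□(¬error → start) holds.

Holds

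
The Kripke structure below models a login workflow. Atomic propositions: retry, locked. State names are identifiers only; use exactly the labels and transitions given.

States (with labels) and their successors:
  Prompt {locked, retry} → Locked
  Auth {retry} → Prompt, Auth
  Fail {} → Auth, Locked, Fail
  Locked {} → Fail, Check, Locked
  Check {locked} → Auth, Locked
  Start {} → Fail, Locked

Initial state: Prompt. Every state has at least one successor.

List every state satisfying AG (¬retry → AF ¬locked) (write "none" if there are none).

States satisfying ¬retry → AF ¬locked: {Prompt, Auth, Fail, Locked, Check, Start}.
States satisfying AG (¬retry → AF ¬locked): {Prompt, Auth, Fail, Locked, Check, Start}.

{Prompt, Auth, Fail, Locked, Check, Start}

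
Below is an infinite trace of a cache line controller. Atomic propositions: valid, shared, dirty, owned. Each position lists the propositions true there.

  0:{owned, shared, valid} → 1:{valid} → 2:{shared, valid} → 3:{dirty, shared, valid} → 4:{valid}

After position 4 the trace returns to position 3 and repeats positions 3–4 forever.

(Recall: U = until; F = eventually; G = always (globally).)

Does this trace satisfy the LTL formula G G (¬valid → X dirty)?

Yes

G (¬valid → X dirty) holds at every position 0..4, and those are all positions ever visited, so G G (¬valid → X dirty) holds.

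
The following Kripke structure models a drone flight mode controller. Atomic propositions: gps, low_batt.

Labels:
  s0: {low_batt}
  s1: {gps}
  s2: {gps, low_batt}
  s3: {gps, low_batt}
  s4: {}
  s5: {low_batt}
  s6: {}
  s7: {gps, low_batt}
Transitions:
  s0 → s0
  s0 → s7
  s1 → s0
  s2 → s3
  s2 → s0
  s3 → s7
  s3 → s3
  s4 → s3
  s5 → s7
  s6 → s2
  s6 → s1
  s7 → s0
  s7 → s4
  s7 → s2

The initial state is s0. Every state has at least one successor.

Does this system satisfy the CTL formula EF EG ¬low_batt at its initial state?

No

States satisfying EG ¬low_batt: ∅.
States satisfying EF EG ¬low_batt: ∅.
No suitable path/successor from s0 witnesses the formula.
s0 ∉ Sat(EF EG ¬low_batt).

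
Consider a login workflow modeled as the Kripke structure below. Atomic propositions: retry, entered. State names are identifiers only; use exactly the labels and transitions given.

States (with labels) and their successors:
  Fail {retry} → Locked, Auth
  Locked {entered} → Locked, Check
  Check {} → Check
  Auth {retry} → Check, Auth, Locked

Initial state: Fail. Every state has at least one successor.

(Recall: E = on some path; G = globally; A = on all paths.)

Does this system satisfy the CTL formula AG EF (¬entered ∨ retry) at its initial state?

Satisfied

States satisfying EF (¬entered ∨ retry): {Fail, Locked, Check, Auth}.
States satisfying AG EF (¬entered ∨ retry): {Fail, Locked, Check, Auth}.
Every state reachable from Fail satisfies EF (¬entered ∨ retry).
Fail ∈ Sat(AG EF (¬entered ∨ retry)).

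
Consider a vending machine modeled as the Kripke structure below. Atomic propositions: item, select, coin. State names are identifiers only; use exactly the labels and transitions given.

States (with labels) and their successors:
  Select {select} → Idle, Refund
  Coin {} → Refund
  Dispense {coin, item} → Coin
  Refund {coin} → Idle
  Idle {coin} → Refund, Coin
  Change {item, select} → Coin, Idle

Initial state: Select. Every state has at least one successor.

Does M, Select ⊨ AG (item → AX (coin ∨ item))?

States satisfying item → AX (coin ∨ item): {Select, Coin, Refund, Idle}.
States satisfying AG (item → AX (coin ∨ item)): {Select, Coin, Refund, Idle}.
Every state reachable from Select satisfies item → AX (coin ∨ item).
Select ∈ Sat(AG (item → AX (coin ∨ item))).

Holds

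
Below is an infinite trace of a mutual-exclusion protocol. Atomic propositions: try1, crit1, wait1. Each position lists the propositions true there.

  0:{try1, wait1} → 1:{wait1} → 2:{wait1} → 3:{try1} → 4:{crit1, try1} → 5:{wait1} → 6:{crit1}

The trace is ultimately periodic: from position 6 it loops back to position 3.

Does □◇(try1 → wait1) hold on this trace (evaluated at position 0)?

Satisfied

◇(try1 → wait1) holds at every position 0..6, and those are all positions ever visited, so □◇(try1 → wait1) holds.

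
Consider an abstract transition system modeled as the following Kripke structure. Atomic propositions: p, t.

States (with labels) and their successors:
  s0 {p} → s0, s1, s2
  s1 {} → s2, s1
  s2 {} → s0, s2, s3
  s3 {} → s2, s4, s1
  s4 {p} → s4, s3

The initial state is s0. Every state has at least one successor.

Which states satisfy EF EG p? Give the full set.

States satisfying EG p: {s0, s4}.
States satisfying EF EG p: {s0, s1, s2, s3, s4}.

{s0, s1, s2, s3, s4}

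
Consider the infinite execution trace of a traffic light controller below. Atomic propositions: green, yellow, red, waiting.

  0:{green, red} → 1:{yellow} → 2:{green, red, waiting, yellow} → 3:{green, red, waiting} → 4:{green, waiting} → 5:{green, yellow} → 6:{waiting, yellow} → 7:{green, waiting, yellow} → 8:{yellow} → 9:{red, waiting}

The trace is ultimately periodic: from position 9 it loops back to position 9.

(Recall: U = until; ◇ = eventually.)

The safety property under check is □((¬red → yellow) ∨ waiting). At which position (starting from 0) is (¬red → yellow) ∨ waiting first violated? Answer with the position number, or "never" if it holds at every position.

(¬red → yellow) ∨ waiting holds at every position 0..9, and those are all the positions the trace ever visits, so the invariant □((¬red → yellow) ∨ waiting) is never violated.

never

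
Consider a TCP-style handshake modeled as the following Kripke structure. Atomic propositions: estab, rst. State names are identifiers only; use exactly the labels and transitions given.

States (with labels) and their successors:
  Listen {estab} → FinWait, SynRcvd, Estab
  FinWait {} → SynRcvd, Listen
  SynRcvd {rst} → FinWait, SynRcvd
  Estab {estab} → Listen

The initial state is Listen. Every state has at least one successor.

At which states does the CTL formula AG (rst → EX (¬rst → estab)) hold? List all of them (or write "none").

States satisfying rst → EX (¬rst → estab): {Listen, FinWait, SynRcvd, Estab}.
States satisfying AG (rst → EX (¬rst → estab)): {Listen, FinWait, SynRcvd, Estab}.

{Listen, FinWait, SynRcvd, Estab}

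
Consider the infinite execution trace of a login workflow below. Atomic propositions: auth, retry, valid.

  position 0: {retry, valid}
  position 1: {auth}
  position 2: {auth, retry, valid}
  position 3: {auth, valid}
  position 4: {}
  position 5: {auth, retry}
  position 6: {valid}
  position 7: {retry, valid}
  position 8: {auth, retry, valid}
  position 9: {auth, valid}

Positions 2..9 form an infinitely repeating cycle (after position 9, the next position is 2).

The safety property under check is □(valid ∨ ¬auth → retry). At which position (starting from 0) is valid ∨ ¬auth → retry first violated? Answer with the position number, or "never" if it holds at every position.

3

Check valid ∨ ¬auth → retry at each position in order: 0 ✓, 1 ✓, 2 ✓.
At position 3 the labels are {auth, valid}, so valid ∨ ¬auth → retry is false there. This is the first violation.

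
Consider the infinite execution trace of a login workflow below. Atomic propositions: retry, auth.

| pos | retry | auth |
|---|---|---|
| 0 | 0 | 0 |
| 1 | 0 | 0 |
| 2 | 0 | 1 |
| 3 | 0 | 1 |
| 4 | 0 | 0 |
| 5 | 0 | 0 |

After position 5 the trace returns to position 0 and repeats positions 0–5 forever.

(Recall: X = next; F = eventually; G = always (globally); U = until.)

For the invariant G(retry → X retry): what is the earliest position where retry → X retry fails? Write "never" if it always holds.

never

retry → X retry holds at every position 0..5, and those are all the positions the trace ever visits, so the invariant G(retry → X retry) is never violated.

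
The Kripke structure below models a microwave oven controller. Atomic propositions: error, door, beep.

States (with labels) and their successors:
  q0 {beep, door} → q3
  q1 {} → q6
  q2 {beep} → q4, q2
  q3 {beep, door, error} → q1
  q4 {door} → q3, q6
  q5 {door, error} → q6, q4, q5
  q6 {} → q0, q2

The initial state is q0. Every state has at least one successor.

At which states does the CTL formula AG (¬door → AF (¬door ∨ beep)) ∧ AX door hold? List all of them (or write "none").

{q0}

States satisfying ¬door → AF (¬door ∨ beep): {q0, q1, q2, q3, q4, q5, q6}.
States satisfying AG (¬door → AF (¬door ∨ beep)): {q0, q1, q2, q3, q4, q5, q6}.
States satisfying door: {q0, q3, q4, q5}.
States satisfying AX door: {q0}.
States satisfying AG (¬door → AF (¬door ∨ beep)) ∧ AX door: {q0}.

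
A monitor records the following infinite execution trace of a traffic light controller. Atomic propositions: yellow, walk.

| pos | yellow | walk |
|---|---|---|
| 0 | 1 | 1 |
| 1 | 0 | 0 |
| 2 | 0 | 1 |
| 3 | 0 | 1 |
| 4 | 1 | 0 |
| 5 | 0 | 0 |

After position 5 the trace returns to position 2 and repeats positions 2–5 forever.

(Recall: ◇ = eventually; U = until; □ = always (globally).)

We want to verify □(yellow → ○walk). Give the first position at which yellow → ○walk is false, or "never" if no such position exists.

0

At position 0 the labels are {walk, yellow} and the next position 1 has {}, so yellow → ○walk is false there. This is the first violation.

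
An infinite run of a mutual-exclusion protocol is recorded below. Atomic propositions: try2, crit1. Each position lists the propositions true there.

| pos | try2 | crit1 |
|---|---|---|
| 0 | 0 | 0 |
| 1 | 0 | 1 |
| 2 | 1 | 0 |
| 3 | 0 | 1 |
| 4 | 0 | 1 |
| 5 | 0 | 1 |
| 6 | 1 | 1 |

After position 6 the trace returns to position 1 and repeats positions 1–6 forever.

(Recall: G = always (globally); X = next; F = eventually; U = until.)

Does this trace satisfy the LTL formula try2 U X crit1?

Walking from position 0: X crit1 first holds at position 0, and try2 holds at every earlier position along the way, so try2 U X crit1 holds.

Yes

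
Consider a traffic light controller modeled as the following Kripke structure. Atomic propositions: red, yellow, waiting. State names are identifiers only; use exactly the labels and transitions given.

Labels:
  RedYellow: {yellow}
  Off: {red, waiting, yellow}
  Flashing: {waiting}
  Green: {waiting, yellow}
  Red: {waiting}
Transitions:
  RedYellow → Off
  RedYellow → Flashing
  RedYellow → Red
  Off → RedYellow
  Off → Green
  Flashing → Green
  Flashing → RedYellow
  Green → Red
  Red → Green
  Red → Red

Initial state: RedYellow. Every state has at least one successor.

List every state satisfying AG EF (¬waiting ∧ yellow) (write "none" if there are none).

none

States satisfying EF (¬waiting ∧ yellow): {RedYellow, Off, Flashing}.
States satisfying AG EF (¬waiting ∧ yellow): ∅.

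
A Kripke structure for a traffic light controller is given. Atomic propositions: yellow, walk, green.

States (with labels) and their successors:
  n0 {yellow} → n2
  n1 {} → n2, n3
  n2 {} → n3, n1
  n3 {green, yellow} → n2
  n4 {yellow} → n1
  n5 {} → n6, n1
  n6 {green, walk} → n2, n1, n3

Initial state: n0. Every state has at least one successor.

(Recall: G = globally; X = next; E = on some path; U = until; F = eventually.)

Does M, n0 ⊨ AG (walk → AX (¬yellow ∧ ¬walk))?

Holds

States satisfying walk → AX (¬yellow ∧ ¬walk): {n0, n1, n2, n3, n4, n5}.
States satisfying AG (walk → AX (¬yellow ∧ ¬walk)): {n0, n1, n2, n3, n4}.
Every state reachable from n0 satisfies walk → AX (¬yellow ∧ ¬walk).
n0 ∈ Sat(AG (walk → AX (¬yellow ∧ ¬walk))).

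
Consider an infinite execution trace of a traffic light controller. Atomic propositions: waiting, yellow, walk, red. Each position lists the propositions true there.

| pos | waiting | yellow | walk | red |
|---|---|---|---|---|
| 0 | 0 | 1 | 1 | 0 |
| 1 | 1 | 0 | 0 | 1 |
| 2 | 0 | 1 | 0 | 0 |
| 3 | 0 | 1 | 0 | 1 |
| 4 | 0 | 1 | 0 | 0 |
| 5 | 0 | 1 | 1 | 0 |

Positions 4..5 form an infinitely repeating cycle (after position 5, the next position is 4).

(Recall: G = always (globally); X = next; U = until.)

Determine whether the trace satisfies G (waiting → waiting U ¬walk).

waiting → waiting U ¬walk holds at every position 0..5, and those are all positions ever visited, so G (waiting → waiting U ¬walk) holds.
Positions where waiting holds: 1.
Check waiting U ¬walk at each: 1→ok.

Holds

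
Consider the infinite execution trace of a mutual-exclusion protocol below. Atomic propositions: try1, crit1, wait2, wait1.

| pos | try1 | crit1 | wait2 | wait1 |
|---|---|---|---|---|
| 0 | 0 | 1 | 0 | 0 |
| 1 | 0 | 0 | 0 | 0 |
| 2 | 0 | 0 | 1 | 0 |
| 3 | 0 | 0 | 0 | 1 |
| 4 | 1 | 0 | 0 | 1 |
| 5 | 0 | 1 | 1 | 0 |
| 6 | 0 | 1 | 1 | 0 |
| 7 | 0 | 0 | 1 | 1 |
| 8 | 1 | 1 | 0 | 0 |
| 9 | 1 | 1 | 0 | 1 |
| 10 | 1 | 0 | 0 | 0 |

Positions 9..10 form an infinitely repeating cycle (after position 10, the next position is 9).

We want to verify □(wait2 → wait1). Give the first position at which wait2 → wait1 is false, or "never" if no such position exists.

Check wait2 → wait1 at each position in order: 0 ✓, 1 ✓.
At position 2 the labels are {wait2}, so wait2 → wait1 is false there. This is the first violation.

2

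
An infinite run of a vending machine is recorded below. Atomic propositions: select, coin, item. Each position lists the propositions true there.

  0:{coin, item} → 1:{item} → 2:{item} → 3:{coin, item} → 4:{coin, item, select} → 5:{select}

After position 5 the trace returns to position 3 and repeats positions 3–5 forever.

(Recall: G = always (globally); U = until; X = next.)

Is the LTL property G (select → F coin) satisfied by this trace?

Satisfied

select → F coin holds at every position 0..5, and those are all positions ever visited, so G (select → F coin) holds.
Positions where select holds: 4, 5.
Check F coin at each: 4→ok, 5→ok.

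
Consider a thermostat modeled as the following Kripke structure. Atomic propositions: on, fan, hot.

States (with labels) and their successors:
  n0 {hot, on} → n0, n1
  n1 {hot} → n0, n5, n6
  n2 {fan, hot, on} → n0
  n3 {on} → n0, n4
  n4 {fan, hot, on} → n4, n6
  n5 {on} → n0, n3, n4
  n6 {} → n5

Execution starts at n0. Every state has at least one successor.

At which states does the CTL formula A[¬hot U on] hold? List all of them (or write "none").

States satisfying ¬hot: {n3, n5, n6}.
States satisfying on: {n0, n2, n3, n4, n5}.
States satisfying A[¬hot U on]: {n0, n2, n3, n4, n5, n6}.

{n0, n2, n3, n4, n5, n6}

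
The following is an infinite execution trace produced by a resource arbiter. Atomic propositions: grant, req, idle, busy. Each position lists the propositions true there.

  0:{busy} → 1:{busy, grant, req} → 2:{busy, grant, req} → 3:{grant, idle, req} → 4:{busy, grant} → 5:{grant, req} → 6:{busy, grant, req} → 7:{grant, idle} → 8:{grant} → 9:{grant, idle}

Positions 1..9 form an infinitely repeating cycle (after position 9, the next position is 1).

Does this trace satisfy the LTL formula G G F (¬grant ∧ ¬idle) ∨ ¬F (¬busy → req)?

Does not hold

G F (¬grant ∧ ¬idle) must hold at every position from 0 onward. It fails at position 0, so G G F (¬grant ∧ ¬idle) is false.
At position 0: G G F (¬grant ∧ ¬idle) is false; ¬F (¬busy → req) is false; so G G F (¬grant ∧ ¬idle) ∨ ¬F (¬busy → req) is false.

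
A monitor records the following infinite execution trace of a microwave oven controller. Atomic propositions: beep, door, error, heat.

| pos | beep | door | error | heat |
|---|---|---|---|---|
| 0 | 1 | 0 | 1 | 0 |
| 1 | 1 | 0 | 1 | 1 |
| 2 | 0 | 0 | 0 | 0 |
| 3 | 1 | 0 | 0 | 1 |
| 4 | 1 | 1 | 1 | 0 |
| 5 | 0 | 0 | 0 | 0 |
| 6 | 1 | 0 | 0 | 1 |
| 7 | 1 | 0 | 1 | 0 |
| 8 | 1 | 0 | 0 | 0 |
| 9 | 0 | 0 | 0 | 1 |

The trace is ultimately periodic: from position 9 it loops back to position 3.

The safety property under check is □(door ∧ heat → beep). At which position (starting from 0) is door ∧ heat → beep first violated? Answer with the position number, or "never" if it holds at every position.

door ∧ heat → beep holds at every position 0..9, and those are all the positions the trace ever visits, so the invariant □(door ∧ heat → beep) is never violated.

never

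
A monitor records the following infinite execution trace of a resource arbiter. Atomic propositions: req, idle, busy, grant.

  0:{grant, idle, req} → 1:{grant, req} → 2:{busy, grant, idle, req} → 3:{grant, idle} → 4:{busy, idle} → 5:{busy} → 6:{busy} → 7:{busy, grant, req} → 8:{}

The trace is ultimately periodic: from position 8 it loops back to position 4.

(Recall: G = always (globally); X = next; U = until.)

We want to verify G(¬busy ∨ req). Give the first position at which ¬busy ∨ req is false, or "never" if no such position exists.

4

Check ¬busy ∨ req at each position in order: 0 ✓, 1 ✓, 2 ✓, 3 ✓.
At position 4 the labels are {busy, idle}, so ¬busy ∨ req is false there. This is the first violation.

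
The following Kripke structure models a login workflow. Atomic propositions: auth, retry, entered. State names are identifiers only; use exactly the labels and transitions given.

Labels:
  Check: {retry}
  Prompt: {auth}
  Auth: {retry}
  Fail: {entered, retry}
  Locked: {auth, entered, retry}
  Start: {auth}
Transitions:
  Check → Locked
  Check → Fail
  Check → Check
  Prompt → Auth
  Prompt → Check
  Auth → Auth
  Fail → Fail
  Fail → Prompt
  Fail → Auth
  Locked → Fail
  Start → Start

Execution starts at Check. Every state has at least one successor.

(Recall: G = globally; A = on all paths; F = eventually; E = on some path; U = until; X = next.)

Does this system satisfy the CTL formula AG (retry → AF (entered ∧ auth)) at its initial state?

Does not hold

States satisfying retry → AF (entered ∧ auth): {Prompt, Locked, Start}.
States satisfying AG (retry → AF (entered ∧ auth)): {Start}.
Auth is reachable from Check and violates retry → AF (entered ∧ auth), so AG fails at Check.
Check ∉ Sat(AG (retry → AF (entered ∧ auth))).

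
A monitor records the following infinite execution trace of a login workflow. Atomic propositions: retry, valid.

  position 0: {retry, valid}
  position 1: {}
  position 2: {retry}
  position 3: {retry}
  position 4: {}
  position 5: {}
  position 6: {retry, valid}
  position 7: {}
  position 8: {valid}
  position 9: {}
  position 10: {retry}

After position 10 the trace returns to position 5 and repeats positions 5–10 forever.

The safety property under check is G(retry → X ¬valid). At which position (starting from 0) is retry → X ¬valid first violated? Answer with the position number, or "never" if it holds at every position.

retry → X ¬valid holds at every position 0..10, and those are all the positions the trace ever visits, so the invariant G(retry → X ¬valid) is never violated.

never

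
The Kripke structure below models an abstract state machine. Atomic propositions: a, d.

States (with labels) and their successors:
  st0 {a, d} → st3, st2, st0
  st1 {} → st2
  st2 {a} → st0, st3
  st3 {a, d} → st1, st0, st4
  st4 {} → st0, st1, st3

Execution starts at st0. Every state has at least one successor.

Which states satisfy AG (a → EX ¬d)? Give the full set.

none

States satisfying a → EX ¬d: {st0, st1, st3, st4}.
States satisfying AG (a → EX ¬d): ∅.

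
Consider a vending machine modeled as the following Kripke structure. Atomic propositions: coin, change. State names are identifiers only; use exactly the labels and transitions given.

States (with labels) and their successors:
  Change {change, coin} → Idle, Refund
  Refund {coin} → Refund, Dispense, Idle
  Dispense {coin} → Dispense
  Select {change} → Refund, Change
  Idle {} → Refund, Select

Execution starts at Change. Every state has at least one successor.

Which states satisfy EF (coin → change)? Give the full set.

States satisfying coin → change: {Change, Select, Idle}.
States satisfying EF (coin → change): {Change, Refund, Select, Idle}.

{Change, Refund, Select, Idle}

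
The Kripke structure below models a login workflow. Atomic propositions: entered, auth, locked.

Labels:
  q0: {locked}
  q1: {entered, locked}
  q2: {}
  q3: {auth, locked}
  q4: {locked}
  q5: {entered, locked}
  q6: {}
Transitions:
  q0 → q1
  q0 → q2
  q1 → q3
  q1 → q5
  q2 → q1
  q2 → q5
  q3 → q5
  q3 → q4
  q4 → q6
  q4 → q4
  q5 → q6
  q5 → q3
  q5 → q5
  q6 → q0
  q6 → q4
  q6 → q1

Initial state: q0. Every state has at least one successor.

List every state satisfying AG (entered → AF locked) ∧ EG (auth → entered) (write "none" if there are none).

{q0, q1, q2, q4, q5, q6}

States satisfying entered → AF locked: {q0, q1, q2, q3, q4, q5, q6}.
States satisfying AG (entered → AF locked): {q0, q1, q2, q3, q4, q5, q6}.
States satisfying auth → entered: {q0, q1, q2, q4, q5, q6}.
States satisfying EG (auth → entered): {q0, q1, q2, q4, q5, q6}.
States satisfying AG (entered → AF locked) ∧ EG (auth → entered): {q0, q1, q2, q4, q5, q6}.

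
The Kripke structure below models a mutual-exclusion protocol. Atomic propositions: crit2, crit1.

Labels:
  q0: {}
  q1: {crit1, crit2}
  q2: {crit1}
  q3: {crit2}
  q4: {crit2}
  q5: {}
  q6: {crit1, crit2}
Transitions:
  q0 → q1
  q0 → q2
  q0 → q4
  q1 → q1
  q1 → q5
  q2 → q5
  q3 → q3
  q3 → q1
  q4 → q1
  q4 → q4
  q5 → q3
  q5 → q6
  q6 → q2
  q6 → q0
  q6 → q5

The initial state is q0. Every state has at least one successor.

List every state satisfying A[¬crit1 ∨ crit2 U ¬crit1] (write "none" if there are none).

States satisfying ¬crit1 ∨ crit2: {q0, q1, q3, q4, q5, q6}.
States satisfying ¬crit1: {q0, q3, q4, q5}.
States satisfying A[¬crit1 ∨ crit2 U ¬crit1]: {q0, q3, q4, q5}.

{q0, q3, q4, q5}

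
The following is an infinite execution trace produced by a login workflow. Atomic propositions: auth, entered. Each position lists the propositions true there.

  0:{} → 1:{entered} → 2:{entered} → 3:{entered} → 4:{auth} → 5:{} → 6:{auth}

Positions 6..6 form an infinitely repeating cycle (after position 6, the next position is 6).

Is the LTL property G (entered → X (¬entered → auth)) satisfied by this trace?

Yes

entered → X (¬entered → auth) holds at every position 0..6, and those are all positions ever visited, so G (entered → X (¬entered → auth)) holds.
Positions where entered holds: 1, 2, 3.
Check X (¬entered → auth) at each: 1→ok, 2→ok, 3→ok.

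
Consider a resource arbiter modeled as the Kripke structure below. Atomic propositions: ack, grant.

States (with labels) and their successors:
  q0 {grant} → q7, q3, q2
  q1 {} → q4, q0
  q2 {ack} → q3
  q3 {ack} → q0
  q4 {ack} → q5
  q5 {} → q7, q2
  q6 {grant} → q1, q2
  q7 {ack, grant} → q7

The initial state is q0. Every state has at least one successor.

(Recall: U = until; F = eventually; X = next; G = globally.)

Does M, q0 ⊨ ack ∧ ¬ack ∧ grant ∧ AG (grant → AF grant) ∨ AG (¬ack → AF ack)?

Yes

States satisfying ¬ack: {q0, q1, q5, q6}.
States satisfying ¬ack ∧ grant: {q0, q6}.
States satisfying ack ∧ ¬ack ∧ grant: ∅.
States satisfying grant → AF grant: {q0, q1, q2, q3, q4, q5, q6, q7}.
States satisfying AG (grant → AF grant): {q0, q1, q2, q3, q4, q5, q6, q7}.
States satisfying ack ∧ ¬ack ∧ grant ∧ AG (grant → AF grant): ∅.
States satisfying ¬ack → AF ack: {q0, q1, q2, q3, q4, q5, q6, q7}.
States satisfying AG (¬ack → AF ack): {q0, q1, q2, q3, q4, q5, q6, q7}.
States satisfying ack ∧ ¬ack ∧ grant ∧ AG (grant → AF grant) ∨ AG (¬ack → AF ack): {q0, q1, q2, q3, q4, q5, q6, q7}.
q0 ∈ Sat(ack ∧ ¬ack ∧ grant ∧ AG (grant → AF grant) ∨ AG (¬ack → AF ack)).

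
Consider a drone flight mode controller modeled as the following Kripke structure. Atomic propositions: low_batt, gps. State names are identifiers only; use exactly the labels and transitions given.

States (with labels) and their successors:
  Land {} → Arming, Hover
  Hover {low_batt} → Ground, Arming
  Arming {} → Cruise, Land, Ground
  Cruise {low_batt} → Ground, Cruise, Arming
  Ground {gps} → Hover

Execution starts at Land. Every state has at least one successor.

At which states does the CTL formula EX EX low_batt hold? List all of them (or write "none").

States satisfying EX low_batt: {Land, Arming, Cruise, Ground}.
States satisfying EX EX low_batt: {Land, Hover, Arming, Cruise}.

{Land, Hover, Arming, Cruise}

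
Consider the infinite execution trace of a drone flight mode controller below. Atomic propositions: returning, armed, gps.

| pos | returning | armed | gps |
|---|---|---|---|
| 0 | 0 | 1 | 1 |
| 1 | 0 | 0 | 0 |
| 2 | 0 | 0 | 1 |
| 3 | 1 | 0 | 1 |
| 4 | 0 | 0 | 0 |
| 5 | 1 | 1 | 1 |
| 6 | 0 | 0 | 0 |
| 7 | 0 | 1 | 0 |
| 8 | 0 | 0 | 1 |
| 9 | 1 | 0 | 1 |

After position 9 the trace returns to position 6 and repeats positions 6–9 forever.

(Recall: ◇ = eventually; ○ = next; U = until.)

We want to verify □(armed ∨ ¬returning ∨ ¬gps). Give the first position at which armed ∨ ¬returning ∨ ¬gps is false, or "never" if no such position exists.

3

Check armed ∨ ¬returning ∨ ¬gps at each position in order: 0 ✓, 1 ✓, 2 ✓.
At position 3 the labels are {gps, returning}, so armed ∨ ¬returning ∨ ¬gps is false there. This is the first violation.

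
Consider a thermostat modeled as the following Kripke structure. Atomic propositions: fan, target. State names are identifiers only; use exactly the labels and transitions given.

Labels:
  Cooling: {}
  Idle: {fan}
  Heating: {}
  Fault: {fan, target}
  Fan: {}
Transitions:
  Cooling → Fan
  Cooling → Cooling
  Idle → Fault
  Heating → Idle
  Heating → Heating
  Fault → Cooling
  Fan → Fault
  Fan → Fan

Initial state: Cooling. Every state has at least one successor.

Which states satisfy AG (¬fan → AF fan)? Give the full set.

none

States satisfying ¬fan → AF fan: {Idle, Fault}.
States satisfying AG (¬fan → AF fan): ∅.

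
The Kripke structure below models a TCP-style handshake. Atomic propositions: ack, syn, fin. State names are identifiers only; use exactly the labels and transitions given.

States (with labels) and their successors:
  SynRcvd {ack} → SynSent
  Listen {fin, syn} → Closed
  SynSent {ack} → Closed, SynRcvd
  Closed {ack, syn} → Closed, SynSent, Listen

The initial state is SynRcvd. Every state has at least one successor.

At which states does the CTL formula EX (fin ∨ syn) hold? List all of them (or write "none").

{Listen, SynSent, Closed}

States satisfying fin ∨ syn: {Listen, Closed}.
States satisfying EX (fin ∨ syn): {Listen, SynSent, Closed}.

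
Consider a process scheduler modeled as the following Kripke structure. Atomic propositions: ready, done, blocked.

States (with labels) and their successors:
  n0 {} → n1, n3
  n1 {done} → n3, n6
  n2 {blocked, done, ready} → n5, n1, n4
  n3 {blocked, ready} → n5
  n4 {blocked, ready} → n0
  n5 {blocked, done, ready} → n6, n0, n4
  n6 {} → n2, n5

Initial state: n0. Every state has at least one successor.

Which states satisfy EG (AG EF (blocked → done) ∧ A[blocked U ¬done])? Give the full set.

{n0, n3, n4, n5, n6}

States satisfying AG EF (blocked → done) ∧ A[blocked U ¬done]: {n0, n3, n4, n5, n6}.
States satisfying EG (AG EF (blocked → done) ∧ A[blocked U ¬done]): {n0, n3, n4, n5, n6}.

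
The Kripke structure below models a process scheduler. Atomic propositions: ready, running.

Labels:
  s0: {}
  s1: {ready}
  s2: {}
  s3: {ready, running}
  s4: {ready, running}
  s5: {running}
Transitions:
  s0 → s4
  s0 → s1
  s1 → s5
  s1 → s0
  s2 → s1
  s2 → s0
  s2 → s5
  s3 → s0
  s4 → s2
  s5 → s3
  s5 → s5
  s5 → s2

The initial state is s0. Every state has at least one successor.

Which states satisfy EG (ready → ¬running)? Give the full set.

{s0, s1, s2, s5}

States satisfying ready → ¬running: {s0, s1, s2, s5}.
States satisfying EG (ready → ¬running): {s0, s1, s2, s5}.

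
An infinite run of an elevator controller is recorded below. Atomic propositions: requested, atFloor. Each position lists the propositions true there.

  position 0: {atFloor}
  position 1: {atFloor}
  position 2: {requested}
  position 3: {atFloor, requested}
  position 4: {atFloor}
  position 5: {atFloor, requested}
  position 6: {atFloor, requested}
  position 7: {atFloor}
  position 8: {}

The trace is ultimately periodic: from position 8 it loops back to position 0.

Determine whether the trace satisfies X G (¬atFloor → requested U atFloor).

The position after 0 is 1; G (¬atFloor → requested U atFloor) is false there.

Does not hold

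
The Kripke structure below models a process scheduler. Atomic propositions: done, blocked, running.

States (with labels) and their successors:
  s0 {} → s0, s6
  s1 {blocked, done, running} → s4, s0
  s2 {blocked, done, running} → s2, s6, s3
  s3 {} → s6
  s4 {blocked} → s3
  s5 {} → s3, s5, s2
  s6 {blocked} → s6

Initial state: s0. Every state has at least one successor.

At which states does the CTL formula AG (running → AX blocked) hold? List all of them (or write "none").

{s0, s3, s4, s6}

States satisfying running → AX blocked: {s0, s3, s4, s5, s6}.
States satisfying AG (running → AX blocked): {s0, s3, s4, s6}.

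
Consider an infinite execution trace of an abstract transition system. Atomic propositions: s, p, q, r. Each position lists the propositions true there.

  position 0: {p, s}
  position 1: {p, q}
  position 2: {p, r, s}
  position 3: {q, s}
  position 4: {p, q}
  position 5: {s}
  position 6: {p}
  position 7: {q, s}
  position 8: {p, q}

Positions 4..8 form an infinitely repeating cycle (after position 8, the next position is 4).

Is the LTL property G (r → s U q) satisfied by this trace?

r → s U q holds at every position 0..8, and those are all positions ever visited, so G (r → s U q) holds.
Positions where r holds: 2.
Check s U q at each: 2→ok.

Yes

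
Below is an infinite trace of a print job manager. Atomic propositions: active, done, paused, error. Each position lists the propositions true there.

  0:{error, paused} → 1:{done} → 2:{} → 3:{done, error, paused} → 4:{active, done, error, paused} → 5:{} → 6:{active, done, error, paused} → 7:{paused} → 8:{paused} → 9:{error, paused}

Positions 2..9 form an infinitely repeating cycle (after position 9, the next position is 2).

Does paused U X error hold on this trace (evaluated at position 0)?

Walking from position 0: at position 1, X error has not yet held and paused fails, so paused U X error is false.

Violated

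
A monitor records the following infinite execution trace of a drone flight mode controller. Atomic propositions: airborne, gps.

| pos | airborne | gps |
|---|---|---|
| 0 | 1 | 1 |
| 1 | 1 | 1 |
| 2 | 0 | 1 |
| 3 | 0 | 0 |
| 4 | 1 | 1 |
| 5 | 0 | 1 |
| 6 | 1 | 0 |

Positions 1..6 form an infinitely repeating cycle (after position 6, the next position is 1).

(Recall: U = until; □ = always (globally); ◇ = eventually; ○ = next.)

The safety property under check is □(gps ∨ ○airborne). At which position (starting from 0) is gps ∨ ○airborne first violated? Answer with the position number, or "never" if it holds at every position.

gps ∨ ○airborne holds at every position 0..6, and those are all the positions the trace ever visits, so the invariant □(gps ∨ ○airborne) is never violated.

never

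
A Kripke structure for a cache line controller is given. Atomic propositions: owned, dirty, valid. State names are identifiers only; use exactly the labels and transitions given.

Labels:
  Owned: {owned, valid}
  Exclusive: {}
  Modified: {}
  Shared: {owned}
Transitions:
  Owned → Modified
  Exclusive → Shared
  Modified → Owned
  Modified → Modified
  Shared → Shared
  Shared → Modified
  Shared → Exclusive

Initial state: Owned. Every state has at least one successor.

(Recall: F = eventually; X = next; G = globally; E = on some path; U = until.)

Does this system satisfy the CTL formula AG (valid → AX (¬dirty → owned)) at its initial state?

Does not hold

States satisfying valid → AX (¬dirty → owned): {Exclusive, Modified, Shared}.
States satisfying AG (valid → AX (¬dirty → owned)): ∅.
Owned is reachable from Owned and violates valid → AX (¬dirty → owned), so AG fails at Owned.
Owned ∉ Sat(AG (valid → AX (¬dirty → owned))).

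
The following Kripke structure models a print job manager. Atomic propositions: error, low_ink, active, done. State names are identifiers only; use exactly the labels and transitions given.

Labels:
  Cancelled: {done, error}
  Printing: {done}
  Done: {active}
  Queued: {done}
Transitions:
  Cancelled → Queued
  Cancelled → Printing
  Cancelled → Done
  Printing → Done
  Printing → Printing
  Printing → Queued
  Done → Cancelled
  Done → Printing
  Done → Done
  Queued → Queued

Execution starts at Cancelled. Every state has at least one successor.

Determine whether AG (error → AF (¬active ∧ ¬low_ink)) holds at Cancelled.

States satisfying error → AF (¬active ∧ ¬low_ink): {Cancelled, Printing, Done, Queued}.
States satisfying AG (error → AF (¬active ∧ ¬low_ink)): {Cancelled, Printing, Done, Queued}.
Every state reachable from Cancelled satisfies error → AF (¬active ∧ ¬low_ink).
Cancelled ∈ Sat(AG (error → AF (¬active ∧ ¬low_ink))).

Satisfied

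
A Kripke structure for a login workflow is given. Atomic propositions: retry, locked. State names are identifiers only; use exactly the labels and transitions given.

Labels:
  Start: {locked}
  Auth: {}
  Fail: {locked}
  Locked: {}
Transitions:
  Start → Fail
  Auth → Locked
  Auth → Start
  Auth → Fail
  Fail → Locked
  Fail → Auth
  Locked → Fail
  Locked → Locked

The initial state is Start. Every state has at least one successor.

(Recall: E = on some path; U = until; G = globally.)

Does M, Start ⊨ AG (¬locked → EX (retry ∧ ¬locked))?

Violated

States satisfying ¬locked → EX (retry ∧ ¬locked): {Start, Fail}.
States satisfying AG (¬locked → EX (retry ∧ ¬locked)): ∅.
Auth is reachable from Start and violates ¬locked → EX (retry ∧ ¬locked), so AG fails at Start.
Start ∉ Sat(AG (¬locked → EX (retry ∧ ¬locked))).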